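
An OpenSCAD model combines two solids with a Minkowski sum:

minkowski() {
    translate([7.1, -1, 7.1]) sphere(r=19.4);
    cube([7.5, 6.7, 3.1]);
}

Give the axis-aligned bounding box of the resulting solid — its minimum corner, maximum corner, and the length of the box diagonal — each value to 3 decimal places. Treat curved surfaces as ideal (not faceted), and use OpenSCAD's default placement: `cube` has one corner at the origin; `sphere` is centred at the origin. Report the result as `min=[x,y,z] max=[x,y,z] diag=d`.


A = translate([7.1, -1, 7.1]) sphere(r=19.4) → bbox [-12.3,-20.4,-12.3] .. [26.5,18.4,26.5]
B = cube([7.5, 6.7, 3.1]) → bbox [0,0,0] .. [7.5,6.7,3.1]
lo = A.lo+B.lo = [-12.3+0, -20.4+0, -12.3+0] = [-12.300,-20.400,-12.300]
hi = A.hi+B.hi = [26.5+7.5, 18.4+6.7, 26.5+3.1] = [34.000,25.100,29.600]
diag = √(46.3²+45.5²+41.9²) = √5969.55 = 77.263

min=[-12.300,-20.400,-12.300] max=[34.000,25.100,29.600] diag=77.263


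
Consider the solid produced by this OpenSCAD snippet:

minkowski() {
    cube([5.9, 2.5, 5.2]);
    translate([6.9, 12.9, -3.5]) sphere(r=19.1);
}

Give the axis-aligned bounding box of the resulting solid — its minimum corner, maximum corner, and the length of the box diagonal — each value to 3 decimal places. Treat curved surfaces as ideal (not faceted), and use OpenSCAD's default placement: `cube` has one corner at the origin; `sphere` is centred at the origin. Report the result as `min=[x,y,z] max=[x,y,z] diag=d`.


min=[-12.200,-6.200,-22.600] max=[31.900,34.500,20.800] diag=74.060

A = translate([6.9, 12.9, -3.5]) sphere(r=19.1) → bbox [-12.2,-6.2,-22.6] .. [26,32,15.6]
B = cube([5.9, 2.5, 5.2]) → bbox [0,0,0] .. [5.9,2.5,5.2]
lo = A.lo+B.lo = [-12.2+0, -6.2+0, -22.6+0] = [-12.200,-6.200,-22.600]
hi = A.hi+B.hi = [26+5.9, 32+2.5, 15.6+5.2] = [31.900,34.500,20.800]
diag = √(44.1²+40.7²+43.4²) = √5484.86 = 74.060


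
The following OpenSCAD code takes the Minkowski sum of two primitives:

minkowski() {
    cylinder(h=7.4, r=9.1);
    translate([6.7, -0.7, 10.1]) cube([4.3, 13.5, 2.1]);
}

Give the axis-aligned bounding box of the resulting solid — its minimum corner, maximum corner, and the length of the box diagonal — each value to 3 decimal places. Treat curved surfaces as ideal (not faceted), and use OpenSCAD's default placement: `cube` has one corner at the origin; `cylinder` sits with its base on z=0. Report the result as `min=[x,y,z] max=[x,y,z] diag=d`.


min=[-2.400,-9.800,10.100] max=[20.100,21.900,19.600] diag=40.017

A = translate([6.7, -0.7, 10.1]) cube([4.3, 13.5, 2.1]) → bbox [6.7,-0.7,10.1] .. [11,12.8,12.2]
B = cylinder(h=7.4, r=9.1) → bbox [-9.1,-9.1,0] .. [9.1,9.1,7.4]
lo = A.lo+B.lo = [6.7-9.1, -0.7-9.1, 10.1+0] = [-2.400,-9.800,10.100]
hi = A.hi+B.hi = [11+9.1, 12.8+9.1, 12.2+7.4] = [20.100,21.900,19.600]
diag = √(22.5²+31.7²+9.5²) = √1601.39 = 40.017


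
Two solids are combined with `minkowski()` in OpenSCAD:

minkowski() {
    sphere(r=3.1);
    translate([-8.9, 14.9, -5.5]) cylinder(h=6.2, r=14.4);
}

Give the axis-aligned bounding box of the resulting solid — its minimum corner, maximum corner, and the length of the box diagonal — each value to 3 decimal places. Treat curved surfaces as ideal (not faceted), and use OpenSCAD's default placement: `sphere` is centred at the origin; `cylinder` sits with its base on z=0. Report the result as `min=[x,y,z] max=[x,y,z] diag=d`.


A = translate([-8.9, 14.9, -5.5]) cylinder(h=6.2, r=14.4) → bbox [-23.3,0.5,-5.5] .. [5.5,29.3,0.7]
B = sphere(r=3.1) → bbox [-3.1,-3.1,-3.1] .. [3.1,3.1,3.1]
lo = A.lo+B.lo = [-23.3-3.1, 0.5-3.1, -5.5-3.1] = [-26.400,-2.600,-8.600]
hi = A.hi+B.hi = [5.5+3.1, 29.3+3.1, 0.7+3.1] = [8.600,32.400,3.800]
diag = √(35²+35²+12.4²) = √2603.76 = 51.027

min=[-26.400,-2.600,-8.600] max=[8.600,32.400,3.800] diag=51.027


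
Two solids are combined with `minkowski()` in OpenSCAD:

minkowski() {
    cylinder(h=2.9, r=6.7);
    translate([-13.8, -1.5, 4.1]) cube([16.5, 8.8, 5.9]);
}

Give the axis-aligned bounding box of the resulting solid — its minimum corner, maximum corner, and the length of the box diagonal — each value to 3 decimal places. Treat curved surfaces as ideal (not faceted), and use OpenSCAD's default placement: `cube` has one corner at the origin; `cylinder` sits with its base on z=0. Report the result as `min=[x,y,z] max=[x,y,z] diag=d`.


min=[-20.500,-8.200,4.100] max=[9.400,14.000,12.900] diag=38.266

A = translate([-13.8, -1.5, 4.1]) cube([16.5, 8.8, 5.9]) → bbox [-13.8,-1.5,4.1] .. [2.7,7.3,10]
B = cylinder(h=2.9, r=6.7) → bbox [-6.7,-6.7,0] .. [6.7,6.7,2.9]
lo = A.lo+B.lo = [-13.8-6.7, -1.5-6.7, 4.1+0] = [-20.500,-8.200,4.100]
hi = A.hi+B.hi = [2.7+6.7, 7.3+6.7, 10+2.9] = [9.400,14.000,12.900]
diag = √(29.9²+22.2²+8.8²) = √1464.29 = 38.266


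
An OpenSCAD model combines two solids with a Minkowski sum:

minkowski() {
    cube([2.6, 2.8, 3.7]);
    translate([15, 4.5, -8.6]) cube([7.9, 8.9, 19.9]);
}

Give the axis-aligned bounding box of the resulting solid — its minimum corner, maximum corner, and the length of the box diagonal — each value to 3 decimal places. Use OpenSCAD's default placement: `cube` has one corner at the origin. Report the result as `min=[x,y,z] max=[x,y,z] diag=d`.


A = translate([15, 4.5, -8.6]) cube([7.9, 8.9, 19.9]) → bbox [15,4.5,-8.6] .. [22.9,13.4,11.3]
B = cube([2.6, 2.8, 3.7]) → bbox [0,0,0] .. [2.6,2.8,3.7]
lo = A.lo+B.lo = [15+0, 4.5+0, -8.6+0] = [15.000,4.500,-8.600]
hi = A.hi+B.hi = [22.9+2.6, 13.4+2.8, 11.3+3.7] = [25.500,16.200,15.000]
diag = √(10.5²+11.7²+23.6²) = √804.1 = 28.357

min=[15.000,4.500,-8.600] max=[25.500,16.200,15.000] diag=28.357


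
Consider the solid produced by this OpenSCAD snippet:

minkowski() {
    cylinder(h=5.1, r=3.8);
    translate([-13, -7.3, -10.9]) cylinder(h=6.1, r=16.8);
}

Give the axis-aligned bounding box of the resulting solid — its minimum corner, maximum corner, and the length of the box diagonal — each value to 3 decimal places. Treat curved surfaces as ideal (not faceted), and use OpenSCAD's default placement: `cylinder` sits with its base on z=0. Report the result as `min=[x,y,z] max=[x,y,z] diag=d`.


A = translate([-13, -7.3, -10.9]) cylinder(h=6.1, r=16.8) → bbox [-29.8,-24.1,-10.9] .. [3.8,9.5,-4.8]
B = cylinder(h=5.1, r=3.8) → bbox [-3.8,-3.8,0] .. [3.8,3.8,5.1]
lo = A.lo+B.lo = [-29.8-3.8, -24.1-3.8, -10.9+0] = [-33.600,-27.900,-10.900]
hi = A.hi+B.hi = [3.8+3.8, 9.5+3.8, -4.8+5.1] = [7.600,13.300,0.300]
diag = √(41.2²+41.2²+11.2²) = √3520.32 = 59.332

min=[-33.600,-27.900,-10.900] max=[7.600,13.300,0.300] diag=59.332


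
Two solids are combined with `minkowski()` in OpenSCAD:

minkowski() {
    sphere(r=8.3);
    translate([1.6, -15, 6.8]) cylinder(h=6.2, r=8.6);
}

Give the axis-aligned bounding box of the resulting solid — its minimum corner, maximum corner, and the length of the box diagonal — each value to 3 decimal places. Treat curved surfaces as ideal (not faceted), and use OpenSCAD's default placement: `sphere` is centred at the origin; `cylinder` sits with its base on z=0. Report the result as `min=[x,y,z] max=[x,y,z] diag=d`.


A = translate([1.6, -15, 6.8]) cylinder(h=6.2, r=8.6) → bbox [-7,-23.6,6.8] .. [10.2,-6.4,13]
B = sphere(r=8.3) → bbox [-8.3,-8.3,-8.3] .. [8.3,8.3,8.3]
lo = A.lo+B.lo = [-7-8.3, -23.6-8.3, 6.8-8.3] = [-15.300,-31.900,-1.500]
hi = A.hi+B.hi = [10.2+8.3, -6.4+8.3, 13+8.3] = [18.500,1.900,21.300]
diag = √(33.8²+33.8²+22.8²) = √2804.72 = 52.960

min=[-15.300,-31.900,-1.500] max=[18.500,1.900,21.300] diag=52.960


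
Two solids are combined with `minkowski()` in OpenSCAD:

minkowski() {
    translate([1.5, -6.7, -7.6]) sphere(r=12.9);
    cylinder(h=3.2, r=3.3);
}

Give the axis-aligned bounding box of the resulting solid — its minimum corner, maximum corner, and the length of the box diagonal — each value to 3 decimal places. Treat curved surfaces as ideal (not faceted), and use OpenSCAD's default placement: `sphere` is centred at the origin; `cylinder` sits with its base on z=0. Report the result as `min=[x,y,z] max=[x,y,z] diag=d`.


min=[-14.700,-22.900,-20.500] max=[17.700,9.500,8.500] diag=54.227

A = translate([1.5, -6.7, -7.6]) sphere(r=12.9) → bbox [-11.4,-19.6,-20.5] .. [14.4,6.2,5.3]
B = cylinder(h=3.2, r=3.3) → bbox [-3.3,-3.3,0] .. [3.3,3.3,3.2]
lo = A.lo+B.lo = [-11.4-3.3, -19.6-3.3, -20.5+0] = [-14.700,-22.900,-20.500]
hi = A.hi+B.hi = [14.4+3.3, 6.2+3.3, 5.3+3.2] = [17.700,9.500,8.500]
diag = √(32.4²+32.4²+29²) = √2940.52 = 54.227


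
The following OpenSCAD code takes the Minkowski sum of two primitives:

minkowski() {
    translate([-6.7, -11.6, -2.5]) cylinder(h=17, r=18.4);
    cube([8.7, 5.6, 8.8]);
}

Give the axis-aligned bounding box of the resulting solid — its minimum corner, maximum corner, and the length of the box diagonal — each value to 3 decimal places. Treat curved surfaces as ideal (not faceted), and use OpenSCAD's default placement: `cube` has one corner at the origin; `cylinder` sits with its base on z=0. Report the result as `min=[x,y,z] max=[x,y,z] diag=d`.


A = translate([-6.7, -11.6, -2.5]) cylinder(h=17, r=18.4) → bbox [-25.1,-30,-2.5] .. [11.7,6.8,14.5]
B = cube([8.7, 5.6, 8.8]) → bbox [0,0,0] .. [8.7,5.6,8.8]
lo = A.lo+B.lo = [-25.1+0, -30+0, -2.5+0] = [-25.100,-30.000,-2.500]
hi = A.hi+B.hi = [11.7+8.7, 6.8+5.6, 14.5+8.8] = [20.400,12.400,23.300]
diag = √(45.5²+42.4²+25.8²) = √4533.65 = 67.332

min=[-25.100,-30.000,-2.500] max=[20.400,12.400,23.300] diag=67.332


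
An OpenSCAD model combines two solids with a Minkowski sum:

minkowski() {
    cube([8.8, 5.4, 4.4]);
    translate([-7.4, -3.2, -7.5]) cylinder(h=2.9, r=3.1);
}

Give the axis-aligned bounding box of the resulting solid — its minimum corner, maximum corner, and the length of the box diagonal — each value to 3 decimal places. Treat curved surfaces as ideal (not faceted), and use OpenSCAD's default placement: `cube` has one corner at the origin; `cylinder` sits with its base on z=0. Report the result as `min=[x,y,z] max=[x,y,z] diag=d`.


A = translate([-7.4, -3.2, -7.5]) cylinder(h=2.9, r=3.1) → bbox [-10.5,-6.3,-7.5] .. [-4.3,-0.1,-4.6]
B = cube([8.8, 5.4, 4.4]) → bbox [0,0,0] .. [8.8,5.4,4.4]
lo = A.lo+B.lo = [-10.5+0, -6.3+0, -7.5+0] = [-10.500,-6.300,-7.500]
hi = A.hi+B.hi = [-4.3+8.8, -0.1+5.4, -4.6+4.4] = [4.500,5.300,-0.200]
diag = √(15²+11.6²+7.3²) = √412.85 = 20.319

min=[-10.500,-6.300,-7.500] max=[4.500,5.300,-0.200] diag=20.319


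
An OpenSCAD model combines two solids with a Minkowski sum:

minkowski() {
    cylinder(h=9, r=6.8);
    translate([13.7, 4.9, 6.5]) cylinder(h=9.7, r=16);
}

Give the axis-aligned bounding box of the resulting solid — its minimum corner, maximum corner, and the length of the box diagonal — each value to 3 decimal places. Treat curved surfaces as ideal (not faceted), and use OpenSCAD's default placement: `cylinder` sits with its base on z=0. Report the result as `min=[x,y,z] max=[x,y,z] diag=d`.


min=[-9.100,-17.900,6.500] max=[36.500,27.700,25.200] diag=67.145

A = translate([13.7, 4.9, 6.5]) cylinder(h=9.7, r=16) → bbox [-2.3,-11.1,6.5] .. [29.7,20.9,16.2]
B = cylinder(h=9, r=6.8) → bbox [-6.8,-6.8,0] .. [6.8,6.8,9]
lo = A.lo+B.lo = [-2.3-6.8, -11.1-6.8, 6.5+0] = [-9.100,-17.900,6.500]
hi = A.hi+B.hi = [29.7+6.8, 20.9+6.8, 16.2+9] = [36.500,27.700,25.200]
diag = √(45.6²+45.6²+18.7²) = √4508.41 = 67.145


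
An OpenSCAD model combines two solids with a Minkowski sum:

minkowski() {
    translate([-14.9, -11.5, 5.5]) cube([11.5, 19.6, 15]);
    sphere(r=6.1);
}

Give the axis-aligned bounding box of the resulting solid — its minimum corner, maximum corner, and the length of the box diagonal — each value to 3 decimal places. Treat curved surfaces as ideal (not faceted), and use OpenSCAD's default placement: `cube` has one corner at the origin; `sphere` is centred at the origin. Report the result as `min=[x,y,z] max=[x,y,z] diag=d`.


A = translate([-14.9, -11.5, 5.5]) cube([11.5, 19.6, 15]) → bbox [-14.9,-11.5,5.5] .. [-3.4,8.1,20.5]
B = sphere(r=6.1) → bbox [-6.1,-6.1,-6.1] .. [6.1,6.1,6.1]
lo = A.lo+B.lo = [-14.9-6.1, -11.5-6.1, 5.5-6.1] = [-21.000,-17.600,-0.600]
hi = A.hi+B.hi = [-3.4+6.1, 8.1+6.1, 20.5+6.1] = [2.700,14.200,26.600]
diag = √(23.7²+31.8²+27.2²) = √2312.77 = 48.091

min=[-21.000,-17.600,-0.600] max=[2.700,14.200,26.600] diag=48.091


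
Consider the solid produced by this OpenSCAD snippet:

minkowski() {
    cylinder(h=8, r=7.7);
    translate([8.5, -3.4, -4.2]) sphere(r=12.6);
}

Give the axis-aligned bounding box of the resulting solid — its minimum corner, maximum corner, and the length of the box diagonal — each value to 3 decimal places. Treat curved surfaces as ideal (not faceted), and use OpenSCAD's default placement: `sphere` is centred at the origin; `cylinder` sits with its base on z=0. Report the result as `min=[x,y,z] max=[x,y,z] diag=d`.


min=[-11.800,-23.700,-16.800] max=[28.800,16.900,16.400] diag=66.325

A = translate([8.5, -3.4, -4.2]) sphere(r=12.6) → bbox [-4.1,-16,-16.8] .. [21.1,9.2,8.4]
B = cylinder(h=8, r=7.7) → bbox [-7.7,-7.7,0] .. [7.7,7.7,8]
lo = A.lo+B.lo = [-4.1-7.7, -16-7.7, -16.8+0] = [-11.800,-23.700,-16.800]
hi = A.hi+B.hi = [21.1+7.7, 9.2+7.7, 8.4+8] = [28.800,16.900,16.400]
diag = √(40.6²+40.6²+33.2²) = √4398.96 = 66.325


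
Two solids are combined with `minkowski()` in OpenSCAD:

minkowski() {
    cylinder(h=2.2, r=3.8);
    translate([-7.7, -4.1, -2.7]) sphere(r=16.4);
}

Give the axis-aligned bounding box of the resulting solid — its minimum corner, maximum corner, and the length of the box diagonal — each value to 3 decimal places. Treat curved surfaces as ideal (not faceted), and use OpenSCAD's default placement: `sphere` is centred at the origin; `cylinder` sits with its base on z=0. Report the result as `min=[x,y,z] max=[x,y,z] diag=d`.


A = translate([-7.7, -4.1, -2.7]) sphere(r=16.4) → bbox [-24.1,-20.5,-19.1] .. [8.7,12.3,13.7]
B = cylinder(h=2.2, r=3.8) → bbox [-3.8,-3.8,0] .. [3.8,3.8,2.2]
lo = A.lo+B.lo = [-24.1-3.8, -20.5-3.8, -19.1+0] = [-27.900,-24.300,-19.100]
hi = A.hi+B.hi = [8.7+3.8, 12.3+3.8, 13.7+2.2] = [12.500,16.100,15.900]
diag = √(40.4²+40.4²+35²) = √4489.32 = 67.002

min=[-27.900,-24.300,-19.100] max=[12.500,16.100,15.900] diag=67.002


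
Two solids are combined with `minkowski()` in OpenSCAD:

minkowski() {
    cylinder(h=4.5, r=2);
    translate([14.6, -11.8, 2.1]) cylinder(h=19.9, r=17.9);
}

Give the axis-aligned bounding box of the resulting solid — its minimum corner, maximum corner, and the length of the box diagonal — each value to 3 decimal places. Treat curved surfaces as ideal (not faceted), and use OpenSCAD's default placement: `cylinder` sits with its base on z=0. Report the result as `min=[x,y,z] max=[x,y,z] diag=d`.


A = translate([14.6, -11.8, 2.1]) cylinder(h=19.9, r=17.9) → bbox [-3.3,-29.7,2.1] .. [32.5,6.1,22]
B = cylinder(h=4.5, r=2) → bbox [-2,-2,0] .. [2,2,4.5]
lo = A.lo+B.lo = [-3.3-2, -29.7-2, 2.1+0] = [-5.300,-31.700,2.100]
hi = A.hi+B.hi = [32.5+2, 6.1+2, 22+4.5] = [34.500,8.100,26.500]
diag = √(39.8²+39.8²+24.4²) = √3763.44 = 61.347

min=[-5.300,-31.700,2.100] max=[34.500,8.100,26.500] diag=61.347


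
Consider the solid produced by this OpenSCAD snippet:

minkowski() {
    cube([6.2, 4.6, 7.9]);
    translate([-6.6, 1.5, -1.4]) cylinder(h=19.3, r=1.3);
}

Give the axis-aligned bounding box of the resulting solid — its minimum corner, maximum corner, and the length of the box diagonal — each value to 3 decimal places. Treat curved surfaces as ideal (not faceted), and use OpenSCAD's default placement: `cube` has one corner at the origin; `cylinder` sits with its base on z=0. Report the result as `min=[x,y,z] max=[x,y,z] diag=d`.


min=[-7.900,0.200,-1.400] max=[0.900,7.400,25.800] diag=29.481

A = translate([-6.6, 1.5, -1.4]) cylinder(h=19.3, r=1.3) → bbox [-7.9,0.2,-1.4] .. [-5.3,2.8,17.9]
B = cube([6.2, 4.6, 7.9]) → bbox [0,0,0] .. [6.2,4.6,7.9]
lo = A.lo+B.lo = [-7.9+0, 0.2+0, -1.4+0] = [-7.900,0.200,-1.400]
hi = A.hi+B.hi = [-5.3+6.2, 2.8+4.6, 17.9+7.9] = [0.900,7.400,25.800]
diag = √(8.8²+7.2²+27.2²) = √869.12 = 29.481


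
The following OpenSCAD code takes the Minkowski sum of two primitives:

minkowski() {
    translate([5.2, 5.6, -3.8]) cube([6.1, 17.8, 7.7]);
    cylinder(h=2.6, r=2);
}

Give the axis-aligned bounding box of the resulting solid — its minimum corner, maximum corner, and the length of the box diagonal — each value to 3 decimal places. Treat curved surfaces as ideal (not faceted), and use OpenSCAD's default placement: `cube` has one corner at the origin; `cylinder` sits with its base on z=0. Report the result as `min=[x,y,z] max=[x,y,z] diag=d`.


min=[3.200,3.600,-3.800] max=[13.300,25.400,6.500] diag=26.141

A = translate([5.2, 5.6, -3.8]) cube([6.1, 17.8, 7.7]) → bbox [5.2,5.6,-3.8] .. [11.3,23.4,3.9]
B = cylinder(h=2.6, r=2) → bbox [-2,-2,0] .. [2,2,2.6]
lo = A.lo+B.lo = [5.2-2, 5.6-2, -3.8+0] = [3.200,3.600,-3.800]
hi = A.hi+B.hi = [11.3+2, 23.4+2, 3.9+2.6] = [13.300,25.400,6.500]
diag = √(10.1²+21.8²+10.3²) = √683.34 = 26.141


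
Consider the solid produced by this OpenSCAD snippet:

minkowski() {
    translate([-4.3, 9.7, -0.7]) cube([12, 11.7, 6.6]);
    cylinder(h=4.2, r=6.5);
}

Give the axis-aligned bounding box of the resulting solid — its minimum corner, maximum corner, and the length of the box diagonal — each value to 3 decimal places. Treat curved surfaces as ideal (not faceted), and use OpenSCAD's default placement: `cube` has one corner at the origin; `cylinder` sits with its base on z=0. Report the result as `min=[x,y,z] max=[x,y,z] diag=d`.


A = translate([-4.3, 9.7, -0.7]) cube([12, 11.7, 6.6]) → bbox [-4.3,9.7,-0.7] .. [7.7,21.4,5.9]
B = cylinder(h=4.2, r=6.5) → bbox [-6.5,-6.5,0] .. [6.5,6.5,4.2]
lo = A.lo+B.lo = [-4.3-6.5, 9.7-6.5, -0.7+0] = [-10.800,3.200,-0.700]
hi = A.hi+B.hi = [7.7+6.5, 21.4+6.5, 5.9+4.2] = [14.200,27.900,10.100]
diag = √(25²+24.7²+10.8²) = √1351.73 = 36.766

min=[-10.800,3.200,-0.700] max=[14.200,27.900,10.100] diag=36.766


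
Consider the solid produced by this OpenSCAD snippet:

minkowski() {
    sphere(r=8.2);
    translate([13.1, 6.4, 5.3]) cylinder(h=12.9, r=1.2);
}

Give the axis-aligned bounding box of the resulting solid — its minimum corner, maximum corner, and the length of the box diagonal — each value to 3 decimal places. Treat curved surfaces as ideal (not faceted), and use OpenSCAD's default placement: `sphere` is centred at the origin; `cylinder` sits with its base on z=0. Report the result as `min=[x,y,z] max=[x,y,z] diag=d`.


A = translate([13.1, 6.4, 5.3]) cylinder(h=12.9, r=1.2) → bbox [11.9,5.2,5.3] .. [14.3,7.6,18.2]
B = sphere(r=8.2) → bbox [-8.2,-8.2,-8.2] .. [8.2,8.2,8.2]
lo = A.lo+B.lo = [11.9-8.2, 5.2-8.2, 5.3-8.2] = [3.700,-3.000,-2.900]
hi = A.hi+B.hi = [14.3+8.2, 7.6+8.2, 18.2+8.2] = [22.500,15.800,26.400]
diag = √(18.8²+18.8²+29.3²) = √1565.37 = 39.565

min=[3.700,-3.000,-2.900] max=[22.500,15.800,26.400] diag=39.565


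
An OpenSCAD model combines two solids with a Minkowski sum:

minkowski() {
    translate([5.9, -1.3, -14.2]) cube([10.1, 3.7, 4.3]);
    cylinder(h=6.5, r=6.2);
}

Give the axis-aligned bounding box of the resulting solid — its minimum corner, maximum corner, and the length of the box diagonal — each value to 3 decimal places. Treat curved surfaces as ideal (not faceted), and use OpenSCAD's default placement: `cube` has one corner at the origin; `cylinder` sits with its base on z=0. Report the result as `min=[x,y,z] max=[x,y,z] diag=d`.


A = translate([5.9, -1.3, -14.2]) cube([10.1, 3.7, 4.3]) → bbox [5.9,-1.3,-14.2] .. [16,2.4,-9.9]
B = cylinder(h=6.5, r=6.2) → bbox [-6.2,-6.2,0] .. [6.2,6.2,6.5]
lo = A.lo+B.lo = [5.9-6.2, -1.3-6.2, -14.2+0] = [-0.300,-7.500,-14.200]
hi = A.hi+B.hi = [16+6.2, 2.4+6.2, -9.9+6.5] = [22.200,8.600,-3.400]
diag = √(22.5²+16.1²+10.8²) = √882.1 = 29.700

min=[-0.300,-7.500,-14.200] max=[22.200,8.600,-3.400] diag=29.700


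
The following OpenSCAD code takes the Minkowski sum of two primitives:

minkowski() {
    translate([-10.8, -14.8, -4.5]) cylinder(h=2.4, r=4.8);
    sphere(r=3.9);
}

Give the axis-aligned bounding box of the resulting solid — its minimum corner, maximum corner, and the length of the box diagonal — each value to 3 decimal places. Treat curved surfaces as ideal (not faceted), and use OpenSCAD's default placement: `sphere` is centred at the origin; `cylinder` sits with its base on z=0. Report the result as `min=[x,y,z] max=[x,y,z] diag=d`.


A = translate([-10.8, -14.8, -4.5]) cylinder(h=2.4, r=4.8) → bbox [-15.6,-19.6,-4.5] .. [-6,-10,-2.1]
B = sphere(r=3.9) → bbox [-3.9,-3.9,-3.9] .. [3.9,3.9,3.9]
lo = A.lo+B.lo = [-15.6-3.9, -19.6-3.9, -4.5-3.9] = [-19.500,-23.500,-8.400]
hi = A.hi+B.hi = [-6+3.9, -10+3.9, -2.1+3.9] = [-2.100,-6.100,1.800]
diag = √(17.4²+17.4²+10.2²) = √709.56 = 26.638

min=[-19.500,-23.500,-8.400] max=[-2.100,-6.100,1.800] diag=26.638


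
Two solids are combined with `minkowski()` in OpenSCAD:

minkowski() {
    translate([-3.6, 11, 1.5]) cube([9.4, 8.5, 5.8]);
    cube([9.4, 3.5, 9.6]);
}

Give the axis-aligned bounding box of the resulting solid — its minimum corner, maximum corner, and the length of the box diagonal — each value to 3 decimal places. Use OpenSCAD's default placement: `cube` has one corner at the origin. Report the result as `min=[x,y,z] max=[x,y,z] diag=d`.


A = translate([-3.6, 11, 1.5]) cube([9.4, 8.5, 5.8]) → bbox [-3.6,11,1.5] .. [5.8,19.5,7.3]
B = cube([9.4, 3.5, 9.6]) → bbox [0,0,0] .. [9.4,3.5,9.6]
lo = A.lo+B.lo = [-3.6+0, 11+0, 1.5+0] = [-3.600,11.000,1.500]
hi = A.hi+B.hi = [5.8+9.4, 19.5+3.5, 7.3+9.6] = [15.200,23.000,16.900]
diag = √(18.8²+12²+15.4²) = √734.6 = 27.104

min=[-3.600,11.000,1.500] max=[15.200,23.000,16.900] diag=27.104


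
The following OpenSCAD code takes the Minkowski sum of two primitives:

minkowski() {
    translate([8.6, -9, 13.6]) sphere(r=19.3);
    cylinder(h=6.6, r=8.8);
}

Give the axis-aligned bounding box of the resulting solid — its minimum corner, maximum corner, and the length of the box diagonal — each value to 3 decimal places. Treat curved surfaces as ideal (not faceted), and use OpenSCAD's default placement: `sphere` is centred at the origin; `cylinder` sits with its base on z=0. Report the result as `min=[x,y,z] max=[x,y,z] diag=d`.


min=[-19.500,-37.100,-5.700] max=[36.700,19.100,39.500] diag=91.433

A = translate([8.6, -9, 13.6]) sphere(r=19.3) → bbox [-10.7,-28.3,-5.7] .. [27.9,10.3,32.9]
B = cylinder(h=6.6, r=8.8) → bbox [-8.8,-8.8,0] .. [8.8,8.8,6.6]
lo = A.lo+B.lo = [-10.7-8.8, -28.3-8.8, -5.7+0] = [-19.500,-37.100,-5.700]
hi = A.hi+B.hi = [27.9+8.8, 10.3+8.8, 32.9+6.6] = [36.700,19.100,39.500]
diag = √(56.2²+56.2²+45.2²) = √8359.92 = 91.433


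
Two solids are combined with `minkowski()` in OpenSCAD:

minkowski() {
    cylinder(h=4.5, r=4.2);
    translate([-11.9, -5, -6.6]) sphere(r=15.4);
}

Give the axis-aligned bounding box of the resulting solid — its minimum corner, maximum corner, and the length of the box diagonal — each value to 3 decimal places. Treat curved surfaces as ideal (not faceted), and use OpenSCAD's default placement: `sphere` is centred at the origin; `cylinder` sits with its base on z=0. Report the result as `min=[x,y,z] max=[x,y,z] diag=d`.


min=[-31.500,-24.600,-22.000] max=[7.700,14.600,13.300] diag=65.722

A = translate([-11.9, -5, -6.6]) sphere(r=15.4) → bbox [-27.3,-20.4,-22] .. [3.5,10.4,8.8]
B = cylinder(h=4.5, r=4.2) → bbox [-4.2,-4.2,0] .. [4.2,4.2,4.5]
lo = A.lo+B.lo = [-27.3-4.2, -20.4-4.2, -22+0] = [-31.500,-24.600,-22.000]
hi = A.hi+B.hi = [3.5+4.2, 10.4+4.2, 8.8+4.5] = [7.700,14.600,13.300]
diag = √(39.2²+39.2²+35.3²) = √4319.37 = 65.722


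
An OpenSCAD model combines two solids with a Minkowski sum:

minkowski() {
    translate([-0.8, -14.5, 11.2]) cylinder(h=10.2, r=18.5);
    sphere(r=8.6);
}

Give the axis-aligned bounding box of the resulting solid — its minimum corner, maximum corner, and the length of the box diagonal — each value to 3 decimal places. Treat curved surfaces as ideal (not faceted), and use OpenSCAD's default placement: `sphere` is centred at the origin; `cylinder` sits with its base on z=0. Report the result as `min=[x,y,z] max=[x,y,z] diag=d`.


A = translate([-0.8, -14.5, 11.2]) cylinder(h=10.2, r=18.5) → bbox [-19.3,-33,11.2] .. [17.7,4,21.4]
B = sphere(r=8.6) → bbox [-8.6,-8.6,-8.6] .. [8.6,8.6,8.6]
lo = A.lo+B.lo = [-19.3-8.6, -33-8.6, 11.2-8.6] = [-27.900,-41.600,2.600]
hi = A.hi+B.hi = [17.7+8.6, 4+8.6, 21.4+8.6] = [26.300,12.600,30.000]
diag = √(54.2²+54.2²+27.4²) = √6626.04 = 81.400

min=[-27.900,-41.600,2.600] max=[26.300,12.600,30.000] diag=81.400


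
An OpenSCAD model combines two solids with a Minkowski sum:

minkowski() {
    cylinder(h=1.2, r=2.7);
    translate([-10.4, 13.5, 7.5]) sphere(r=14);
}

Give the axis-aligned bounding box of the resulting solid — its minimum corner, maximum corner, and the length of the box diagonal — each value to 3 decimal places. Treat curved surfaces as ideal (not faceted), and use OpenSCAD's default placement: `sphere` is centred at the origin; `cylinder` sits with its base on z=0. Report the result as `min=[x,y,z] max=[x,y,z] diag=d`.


min=[-27.100,-3.200,-6.500] max=[6.300,30.200,22.700] diag=55.532

A = translate([-10.4, 13.5, 7.5]) sphere(r=14) → bbox [-24.4,-0.5,-6.5] .. [3.6,27.5,21.5]
B = cylinder(h=1.2, r=2.7) → bbox [-2.7,-2.7,0] .. [2.7,2.7,1.2]
lo = A.lo+B.lo = [-24.4-2.7, -0.5-2.7, -6.5+0] = [-27.100,-3.200,-6.500]
hi = A.hi+B.hi = [3.6+2.7, 27.5+2.7, 21.5+1.2] = [6.300,30.200,22.700]
diag = √(33.4²+33.4²+29.2²) = √3083.76 = 55.532


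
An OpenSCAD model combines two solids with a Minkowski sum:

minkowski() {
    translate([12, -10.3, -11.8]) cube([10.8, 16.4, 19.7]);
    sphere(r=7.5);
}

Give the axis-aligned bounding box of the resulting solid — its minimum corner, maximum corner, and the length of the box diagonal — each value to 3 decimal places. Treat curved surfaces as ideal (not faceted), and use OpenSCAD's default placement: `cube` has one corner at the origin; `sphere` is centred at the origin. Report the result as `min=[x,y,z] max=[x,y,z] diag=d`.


min=[4.500,-17.800,-19.300] max=[30.300,13.600,15.400] diag=53.439

A = translate([12, -10.3, -11.8]) cube([10.8, 16.4, 19.7]) → bbox [12,-10.3,-11.8] .. [22.8,6.1,7.9]
B = sphere(r=7.5) → bbox [-7.5,-7.5,-7.5] .. [7.5,7.5,7.5]
lo = A.lo+B.lo = [12-7.5, -10.3-7.5, -11.8-7.5] = [4.500,-17.800,-19.300]
hi = A.hi+B.hi = [22.8+7.5, 6.1+7.5, 7.9+7.5] = [30.300,13.600,15.400]
diag = √(25.8²+31.4²+34.7²) = √2855.69 = 53.439


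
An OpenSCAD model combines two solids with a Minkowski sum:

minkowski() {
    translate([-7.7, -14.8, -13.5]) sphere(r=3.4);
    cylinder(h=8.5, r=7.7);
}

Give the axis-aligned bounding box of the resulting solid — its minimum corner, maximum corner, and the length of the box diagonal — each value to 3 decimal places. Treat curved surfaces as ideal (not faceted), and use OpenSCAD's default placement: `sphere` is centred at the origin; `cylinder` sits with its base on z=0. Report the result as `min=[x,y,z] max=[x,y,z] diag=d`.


min=[-18.800,-25.900,-16.900] max=[3.400,-3.700,-1.600] diag=34.925

A = translate([-7.7, -14.8, -13.5]) sphere(r=3.4) → bbox [-11.1,-18.2,-16.9] .. [-4.3,-11.4,-10.1]
B = cylinder(h=8.5, r=7.7) → bbox [-7.7,-7.7,0] .. [7.7,7.7,8.5]
lo = A.lo+B.lo = [-11.1-7.7, -18.2-7.7, -16.9+0] = [-18.800,-25.900,-16.900]
hi = A.hi+B.hi = [-4.3+7.7, -11.4+7.7, -10.1+8.5] = [3.400,-3.700,-1.600]
diag = √(22.2²+22.2²+15.3²) = √1219.77 = 34.925


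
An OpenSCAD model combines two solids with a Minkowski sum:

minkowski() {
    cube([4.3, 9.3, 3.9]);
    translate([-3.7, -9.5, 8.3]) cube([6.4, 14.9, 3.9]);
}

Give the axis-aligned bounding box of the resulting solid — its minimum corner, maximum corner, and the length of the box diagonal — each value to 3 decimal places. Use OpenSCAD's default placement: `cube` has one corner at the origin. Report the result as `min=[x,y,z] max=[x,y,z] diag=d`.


A = translate([-3.7, -9.5, 8.3]) cube([6.4, 14.9, 3.9]) → bbox [-3.7,-9.5,8.3] .. [2.7,5.4,12.2]
B = cube([4.3, 9.3, 3.9]) → bbox [0,0,0] .. [4.3,9.3,3.9]
lo = A.lo+B.lo = [-3.7+0, -9.5+0, 8.3+0] = [-3.700,-9.500,8.300]
hi = A.hi+B.hi = [2.7+4.3, 5.4+9.3, 12.2+3.9] = [7.000,14.700,16.100]
diag = √(10.7²+24.2²+7.8²) = √760.97 = 27.586

min=[-3.700,-9.500,8.300] max=[7.000,14.700,16.100] diag=27.586


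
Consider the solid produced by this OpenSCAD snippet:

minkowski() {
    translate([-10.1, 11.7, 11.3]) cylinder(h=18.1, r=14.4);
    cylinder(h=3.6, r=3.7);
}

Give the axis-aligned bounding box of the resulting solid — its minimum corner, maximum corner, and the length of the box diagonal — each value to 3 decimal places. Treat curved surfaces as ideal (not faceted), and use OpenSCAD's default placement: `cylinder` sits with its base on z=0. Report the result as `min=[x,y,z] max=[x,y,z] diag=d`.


A = translate([-10.1, 11.7, 11.3]) cylinder(h=18.1, r=14.4) → bbox [-24.5,-2.7,11.3] .. [4.3,26.1,29.4]
B = cylinder(h=3.6, r=3.7) → bbox [-3.7,-3.7,0] .. [3.7,3.7,3.6]
lo = A.lo+B.lo = [-24.5-3.7, -2.7-3.7, 11.3+0] = [-28.200,-6.400,11.300]
hi = A.hi+B.hi = [4.3+3.7, 26.1+3.7, 29.4+3.6] = [8.000,29.800,33.000]
diag = √(36.2²+36.2²+21.7²) = √3091.77 = 55.604

min=[-28.200,-6.400,11.300] max=[8.000,29.800,33.000] diag=55.604


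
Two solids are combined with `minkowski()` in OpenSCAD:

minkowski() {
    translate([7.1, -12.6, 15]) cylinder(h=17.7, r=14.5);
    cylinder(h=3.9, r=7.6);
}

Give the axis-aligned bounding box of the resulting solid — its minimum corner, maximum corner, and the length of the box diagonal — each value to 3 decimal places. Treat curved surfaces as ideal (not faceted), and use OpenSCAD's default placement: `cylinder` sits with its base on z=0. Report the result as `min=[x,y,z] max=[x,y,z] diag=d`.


min=[-15.000,-34.700,15.000] max=[29.200,9.500,36.600] diag=66.135

A = translate([7.1, -12.6, 15]) cylinder(h=17.7, r=14.5) → bbox [-7.4,-27.1,15] .. [21.6,1.9,32.7]
B = cylinder(h=3.9, r=7.6) → bbox [-7.6,-7.6,0] .. [7.6,7.6,3.9]
lo = A.lo+B.lo = [-7.4-7.6, -27.1-7.6, 15+0] = [-15.000,-34.700,15.000]
hi = A.hi+B.hi = [21.6+7.6, 1.9+7.6, 32.7+3.9] = [29.200,9.500,36.600]
diag = √(44.2²+44.2²+21.6²) = √4373.84 = 66.135


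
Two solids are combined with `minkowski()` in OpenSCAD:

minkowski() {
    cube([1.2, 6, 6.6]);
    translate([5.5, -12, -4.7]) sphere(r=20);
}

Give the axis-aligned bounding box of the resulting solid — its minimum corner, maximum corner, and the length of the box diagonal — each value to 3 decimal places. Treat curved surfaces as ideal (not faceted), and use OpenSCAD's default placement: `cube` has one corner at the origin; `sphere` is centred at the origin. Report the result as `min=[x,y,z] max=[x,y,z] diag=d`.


min=[-14.500,-32.000,-24.700] max=[26.700,14.000,21.900] diag=77.363

A = translate([5.5, -12, -4.7]) sphere(r=20) → bbox [-14.5,-32,-24.7] .. [25.5,8,15.3]
B = cube([1.2, 6, 6.6]) → bbox [0,0,0] .. [1.2,6,6.6]
lo = A.lo+B.lo = [-14.5+0, -32+0, -24.7+0] = [-14.500,-32.000,-24.700]
hi = A.hi+B.hi = [25.5+1.2, 8+6, 15.3+6.6] = [26.700,14.000,21.900]
diag = √(41.2²+46²+46.6²) = √5985 = 77.363


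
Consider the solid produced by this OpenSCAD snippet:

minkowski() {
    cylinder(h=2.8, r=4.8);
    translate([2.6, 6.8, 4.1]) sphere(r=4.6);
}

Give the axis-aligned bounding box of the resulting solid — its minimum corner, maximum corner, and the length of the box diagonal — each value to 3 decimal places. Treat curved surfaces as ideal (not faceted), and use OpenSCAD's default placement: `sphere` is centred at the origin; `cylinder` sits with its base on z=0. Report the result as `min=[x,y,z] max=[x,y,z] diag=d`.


A = translate([2.6, 6.8, 4.1]) sphere(r=4.6) → bbox [-2,2.2,-0.5] .. [7.2,11.4,8.7]
B = cylinder(h=2.8, r=4.8) → bbox [-4.8,-4.8,0] .. [4.8,4.8,2.8]
lo = A.lo+B.lo = [-2-4.8, 2.2-4.8, -0.5+0] = [-6.800,-2.600,-0.500]
hi = A.hi+B.hi = [7.2+4.8, 11.4+4.8, 8.7+2.8] = [12.000,16.200,11.500]
diag = √(18.8²+18.8²+12²) = √850.88 = 29.170

min=[-6.800,-2.600,-0.500] max=[12.000,16.200,11.500] diag=29.170


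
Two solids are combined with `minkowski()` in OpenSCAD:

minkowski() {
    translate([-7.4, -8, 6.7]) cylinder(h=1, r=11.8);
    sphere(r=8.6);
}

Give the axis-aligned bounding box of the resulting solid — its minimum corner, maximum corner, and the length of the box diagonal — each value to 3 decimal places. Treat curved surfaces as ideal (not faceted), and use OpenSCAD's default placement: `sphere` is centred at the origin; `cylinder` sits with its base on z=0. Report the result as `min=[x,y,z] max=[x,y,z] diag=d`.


min=[-27.800,-28.400,-1.900] max=[13.000,12.400,16.300] diag=60.502

A = translate([-7.4, -8, 6.7]) cylinder(h=1, r=11.8) → bbox [-19.2,-19.8,6.7] .. [4.4,3.8,7.7]
B = sphere(r=8.6) → bbox [-8.6,-8.6,-8.6] .. [8.6,8.6,8.6]
lo = A.lo+B.lo = [-19.2-8.6, -19.8-8.6, 6.7-8.6] = [-27.800,-28.400,-1.900]
hi = A.hi+B.hi = [4.4+8.6, 3.8+8.6, 7.7+8.6] = [13.000,12.400,16.300]
diag = √(40.8²+40.8²+18.2²) = √3660.52 = 60.502


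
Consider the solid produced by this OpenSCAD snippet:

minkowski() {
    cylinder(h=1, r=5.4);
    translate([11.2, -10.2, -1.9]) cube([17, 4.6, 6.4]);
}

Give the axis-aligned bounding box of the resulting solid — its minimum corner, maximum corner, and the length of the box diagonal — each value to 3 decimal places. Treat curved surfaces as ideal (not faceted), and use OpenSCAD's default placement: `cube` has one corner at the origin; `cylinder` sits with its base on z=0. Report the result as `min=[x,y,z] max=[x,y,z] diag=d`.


A = translate([11.2, -10.2, -1.9]) cube([17, 4.6, 6.4]) → bbox [11.2,-10.2,-1.9] .. [28.2,-5.6,4.5]
B = cylinder(h=1, r=5.4) → bbox [-5.4,-5.4,0] .. [5.4,5.4,1]
lo = A.lo+B.lo = [11.2-5.4, -10.2-5.4, -1.9+0] = [5.800,-15.600,-1.900]
hi = A.hi+B.hi = [28.2+5.4, -5.6+5.4, 4.5+1] = [33.600,-0.200,5.500]
diag = √(27.8²+15.4²+7.4²) = √1064.76 = 32.631

min=[5.800,-15.600,-1.900] max=[33.600,-0.200,5.500] diag=32.631


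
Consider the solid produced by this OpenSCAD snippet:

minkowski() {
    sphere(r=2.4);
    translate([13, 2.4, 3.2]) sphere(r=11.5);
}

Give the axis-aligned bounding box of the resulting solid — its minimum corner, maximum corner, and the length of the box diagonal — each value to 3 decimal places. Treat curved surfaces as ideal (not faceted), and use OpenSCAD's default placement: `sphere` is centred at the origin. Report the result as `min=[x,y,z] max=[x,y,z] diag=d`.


A = translate([13, 2.4, 3.2]) sphere(r=11.5) → bbox [1.5,-9.1,-8.3] .. [24.5,13.9,14.7]
B = sphere(r=2.4) → bbox [-2.4,-2.4,-2.4] .. [2.4,2.4,2.4]
lo = A.lo+B.lo = [1.5-2.4, -9.1-2.4, -8.3-2.4] = [-0.900,-11.500,-10.700]
hi = A.hi+B.hi = [24.5+2.4, 13.9+2.4, 14.7+2.4] = [26.900,16.300,17.100]
diag = √(27.8²+27.8²+27.8²) = √2318.52 = 48.151

min=[-0.900,-11.500,-10.700] max=[26.900,16.300,17.100] diag=48.151


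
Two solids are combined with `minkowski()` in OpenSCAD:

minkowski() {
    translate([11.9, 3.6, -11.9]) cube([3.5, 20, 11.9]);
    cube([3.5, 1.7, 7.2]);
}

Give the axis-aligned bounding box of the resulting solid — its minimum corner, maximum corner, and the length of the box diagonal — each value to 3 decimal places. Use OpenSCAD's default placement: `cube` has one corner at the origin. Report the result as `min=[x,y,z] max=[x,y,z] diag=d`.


A = translate([11.9, 3.6, -11.9]) cube([3.5, 20, 11.9]) → bbox [11.9,3.6,-11.9] .. [15.4,23.6,0]
B = cube([3.5, 1.7, 7.2]) → bbox [0,0,0] .. [3.5,1.7,7.2]
lo = A.lo+B.lo = [11.9+0, 3.6+0, -11.9+0] = [11.900,3.600,-11.900]
hi = A.hi+B.hi = [15.4+3.5, 23.6+1.7, 0+7.2] = [18.900,25.300,7.200]
diag = √(7²+21.7²+19.1²) = √884.7 = 29.744

min=[11.900,3.600,-11.900] max=[18.900,25.300,7.200] diag=29.744


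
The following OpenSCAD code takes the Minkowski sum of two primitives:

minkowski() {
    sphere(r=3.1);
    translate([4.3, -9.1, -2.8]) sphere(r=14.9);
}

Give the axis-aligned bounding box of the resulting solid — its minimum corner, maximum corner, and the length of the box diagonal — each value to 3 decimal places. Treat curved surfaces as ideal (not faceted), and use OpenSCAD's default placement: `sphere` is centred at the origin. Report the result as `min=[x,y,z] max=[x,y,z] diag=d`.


A = translate([4.3, -9.1, -2.8]) sphere(r=14.9) → bbox [-10.6,-24,-17.7] .. [19.2,5.8,12.1]
B = sphere(r=3.1) → bbox [-3.1,-3.1,-3.1] .. [3.1,3.1,3.1]
lo = A.lo+B.lo = [-10.6-3.1, -24-3.1, -17.7-3.1] = [-13.700,-27.100,-20.800]
hi = A.hi+B.hi = [19.2+3.1, 5.8+3.1, 12.1+3.1] = [22.300,8.900,15.200]
diag = √(36²+36²+36²) = √3888 = 62.354

min=[-13.700,-27.100,-20.800] max=[22.300,8.900,15.200] diag=62.354


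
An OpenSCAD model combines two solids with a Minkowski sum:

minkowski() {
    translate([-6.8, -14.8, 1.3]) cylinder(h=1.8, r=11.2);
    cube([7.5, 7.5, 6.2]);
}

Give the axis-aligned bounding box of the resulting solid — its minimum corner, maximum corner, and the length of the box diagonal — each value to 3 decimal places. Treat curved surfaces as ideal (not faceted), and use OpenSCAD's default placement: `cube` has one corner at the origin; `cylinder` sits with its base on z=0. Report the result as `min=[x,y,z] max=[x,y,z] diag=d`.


min=[-18.000,-26.000,1.300] max=[11.900,3.900,9.300] diag=43.035

A = translate([-6.8, -14.8, 1.3]) cylinder(h=1.8, r=11.2) → bbox [-18,-26,1.3] .. [4.4,-3.6,3.1]
B = cube([7.5, 7.5, 6.2]) → bbox [0,0,0] .. [7.5,7.5,6.2]
lo = A.lo+B.lo = [-18+0, -26+0, 1.3+0] = [-18.000,-26.000,1.300]
hi = A.hi+B.hi = [4.4+7.5, -3.6+7.5, 3.1+6.2] = [11.900,3.900,9.300]
diag = √(29.9²+29.9²+8²) = √1852.02 = 43.035


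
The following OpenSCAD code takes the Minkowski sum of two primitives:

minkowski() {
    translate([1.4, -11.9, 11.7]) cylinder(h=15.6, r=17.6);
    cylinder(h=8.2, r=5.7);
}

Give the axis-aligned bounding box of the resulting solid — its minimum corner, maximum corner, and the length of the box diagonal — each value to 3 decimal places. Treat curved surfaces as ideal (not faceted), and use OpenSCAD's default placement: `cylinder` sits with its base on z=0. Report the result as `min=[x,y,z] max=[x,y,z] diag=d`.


min=[-21.900,-35.200,11.700] max=[24.700,11.400,35.500] diag=70.068

A = translate([1.4, -11.9, 11.7]) cylinder(h=15.6, r=17.6) → bbox [-16.2,-29.5,11.7] .. [19,5.7,27.3]
B = cylinder(h=8.2, r=5.7) → bbox [-5.7,-5.7,0] .. [5.7,5.7,8.2]
lo = A.lo+B.lo = [-16.2-5.7, -29.5-5.7, 11.7+0] = [-21.900,-35.200,11.700]
hi = A.hi+B.hi = [19+5.7, 5.7+5.7, 27.3+8.2] = [24.700,11.400,35.500]
diag = √(46.6²+46.6²+23.8²) = √4909.56 = 70.068


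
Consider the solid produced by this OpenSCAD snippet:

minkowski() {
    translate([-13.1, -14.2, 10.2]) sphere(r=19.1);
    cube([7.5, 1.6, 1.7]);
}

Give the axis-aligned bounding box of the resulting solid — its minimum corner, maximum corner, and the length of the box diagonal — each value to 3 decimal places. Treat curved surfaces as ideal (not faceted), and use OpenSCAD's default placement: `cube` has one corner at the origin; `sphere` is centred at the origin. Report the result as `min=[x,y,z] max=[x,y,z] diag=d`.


min=[-32.200,-33.300,-8.900] max=[13.500,6.500,31.000] diag=72.557

A = translate([-13.1, -14.2, 10.2]) sphere(r=19.1) → bbox [-32.2,-33.3,-8.9] .. [6,4.9,29.3]
B = cube([7.5, 1.6, 1.7]) → bbox [0,0,0] .. [7.5,1.6,1.7]
lo = A.lo+B.lo = [-32.2+0, -33.3+0, -8.9+0] = [-32.200,-33.300,-8.900]
hi = A.hi+B.hi = [6+7.5, 4.9+1.6, 29.3+1.7] = [13.500,6.500,31.000]
diag = √(45.7²+39.8²+39.9²) = √5264.54 = 72.557


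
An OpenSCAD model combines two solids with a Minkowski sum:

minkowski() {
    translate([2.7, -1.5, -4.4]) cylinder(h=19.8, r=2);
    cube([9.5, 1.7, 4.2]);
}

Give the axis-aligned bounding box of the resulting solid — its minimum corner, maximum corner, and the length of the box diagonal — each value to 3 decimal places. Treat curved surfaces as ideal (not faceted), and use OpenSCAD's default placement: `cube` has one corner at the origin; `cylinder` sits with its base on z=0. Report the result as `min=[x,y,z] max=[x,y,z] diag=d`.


A = translate([2.7, -1.5, -4.4]) cylinder(h=19.8, r=2) → bbox [0.7,-3.5,-4.4] .. [4.7,0.5,15.4]
B = cube([9.5, 1.7, 4.2]) → bbox [0,0,0] .. [9.5,1.7,4.2]
lo = A.lo+B.lo = [0.7+0, -3.5+0, -4.4+0] = [0.700,-3.500,-4.400]
hi = A.hi+B.hi = [4.7+9.5, 0.5+1.7, 15.4+4.2] = [14.200,2.200,19.600]
diag = √(13.5²+5.7²+24²) = √790.74 = 28.120

min=[0.700,-3.500,-4.400] max=[14.200,2.200,19.600] diag=28.120
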